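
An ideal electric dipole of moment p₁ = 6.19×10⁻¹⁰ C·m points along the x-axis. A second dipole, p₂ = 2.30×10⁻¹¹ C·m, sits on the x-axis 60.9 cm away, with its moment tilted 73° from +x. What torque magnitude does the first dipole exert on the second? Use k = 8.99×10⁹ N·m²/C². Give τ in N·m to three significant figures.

τ ≈ 1.08×10⁻⁹ N·m

The second dipole sits on the axis of the first, so the field there is axial: E₁ = 2kp₁/r³ along +x.
E₁ = 2(8.99×10⁹)(6.19×10⁻¹⁰)/(0.609)³ = 49.28 N/C.
Torque on the second dipole: τ = p₂ E₁ sinθ.
τ = (2.30×10⁻¹¹)(49.28)·sin73° = 1.084×10⁻⁹ N·m.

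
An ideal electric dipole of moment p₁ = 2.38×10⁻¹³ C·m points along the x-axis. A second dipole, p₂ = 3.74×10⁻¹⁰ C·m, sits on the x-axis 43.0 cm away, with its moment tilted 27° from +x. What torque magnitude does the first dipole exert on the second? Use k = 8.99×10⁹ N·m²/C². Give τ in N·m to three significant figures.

The second dipole sits on the axis of the first, so the field there is axial: E₁ = 2kp₁/r³ along +x.
E₁ = 2(8.99×10⁹)(2.38×10⁻¹³)/(0.430)³ = 0.05382 N/C.
Torque on the second dipole: τ = p₂ E₁ sinθ.
τ = (3.74×10⁻¹⁰)(0.05382)·sin27° = 9.139×10⁻¹² N·m.

τ ≈ 9.14×10⁻¹² N·m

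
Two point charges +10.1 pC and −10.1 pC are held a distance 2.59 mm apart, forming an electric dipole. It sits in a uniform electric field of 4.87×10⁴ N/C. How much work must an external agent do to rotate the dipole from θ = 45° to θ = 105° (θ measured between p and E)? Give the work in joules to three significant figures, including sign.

Dipole moment p = qd = (1.01×10⁻¹¹ C)(0.00259 m) = 2.616×10⁻¹⁴ C·m.
W_ext = ΔU = U(θ₂) − U(θ₁) = −pE cosθ₂ − (−pE cosθ₁) = pE(cosθ₁ − cosθ₂).
W = (2.616×10⁻¹⁴)(4.87×10⁴)·(cos45° − cos105°) = (1.274×10⁻⁹)·(+0.9659) = 1.231×10⁻⁹ J.

W ≈ 1.23×10⁻⁹ J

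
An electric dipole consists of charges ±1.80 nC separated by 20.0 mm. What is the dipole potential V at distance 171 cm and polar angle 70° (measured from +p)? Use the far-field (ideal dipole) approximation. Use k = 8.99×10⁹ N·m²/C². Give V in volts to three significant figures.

Dipole moment p = qd = (1.80×10⁻⁹ C)(0.0200 m) = 3.60×10⁻¹¹ C·m.
The dipole potential is V = kp cosθ / r².
V = (8.99×10⁹)(3.60×10⁻¹¹)·cos70° / (1.71)² = 0.03785 V.

V ≈ 0.0379 V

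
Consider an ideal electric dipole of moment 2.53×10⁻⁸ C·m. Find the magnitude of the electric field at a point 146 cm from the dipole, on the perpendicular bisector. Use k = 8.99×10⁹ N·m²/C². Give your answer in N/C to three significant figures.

On the perpendicular bisector E = kp/r³ (half the axial value at the same distance).
E = (8.99×10⁹)(2.53×10⁻⁸) / (1.46)³ = 73.08 N/C.

E ≈ 73.1 N/C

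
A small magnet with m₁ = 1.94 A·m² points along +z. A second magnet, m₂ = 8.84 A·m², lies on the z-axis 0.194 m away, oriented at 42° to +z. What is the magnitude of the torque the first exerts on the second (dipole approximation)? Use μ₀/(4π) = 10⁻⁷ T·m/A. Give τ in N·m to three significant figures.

τ ≈ 3.14×10⁻⁴ N·m

Dipole B is on the axis of dipole A, so B₁ there is axial: B₁ = (μ₀/4π)·2m₁/r³ along +z.
B₁ = 2(10⁻⁷)(1.94)/(0.194)³ = 5.314×10⁻⁵ T.
τ = m₂ B₁ sinθ.
τ = (8.84)(5.314×10⁻⁵)·sin42° = 3.143×10⁻⁴ N·m.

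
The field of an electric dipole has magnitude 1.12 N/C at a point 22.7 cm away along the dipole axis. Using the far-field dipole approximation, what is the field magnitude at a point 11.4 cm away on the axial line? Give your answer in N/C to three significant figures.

E ≈ 8.84 N/C

Dipole fields scale as 1/r³ in the far field; the geometry is the same at both points.
E₂ = E₁ · (r₁/r₂)³ = 1.12 · (22.7/11.4)³.
(r₁/r₂)³ = (1.991)³ = 7.895.
E₂ ≈ 8.843 N/C.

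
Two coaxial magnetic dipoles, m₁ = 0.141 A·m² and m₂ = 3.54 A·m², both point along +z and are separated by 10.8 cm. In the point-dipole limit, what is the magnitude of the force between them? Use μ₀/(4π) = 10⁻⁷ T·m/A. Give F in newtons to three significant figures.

F ≈ 0.00220 N

On-axis B of dipole 1: B = (μ₀/4π)·2m₁/r³. Force on dipole 2: F = m₂·dB/dr.
dB/dr = −(μ₀/4π)·6m₁/r⁴, so |F| = (μ₀/4π)·6m₁m₂/r⁴.
F = 6(10⁻⁷)(0.141)(3.54)/(0.108)⁴ = 0.002201 N.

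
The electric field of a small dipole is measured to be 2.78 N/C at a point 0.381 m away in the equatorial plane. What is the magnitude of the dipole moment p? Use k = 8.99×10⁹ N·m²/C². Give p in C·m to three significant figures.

In the equatorial plane E = kp/r³, so p = Er³/(k).
p = (2.78)·(0.381)³ / (8.99×10⁹) = 1.710×10⁻¹¹ C·m.

p ≈ 1.71×10⁻¹¹ C·m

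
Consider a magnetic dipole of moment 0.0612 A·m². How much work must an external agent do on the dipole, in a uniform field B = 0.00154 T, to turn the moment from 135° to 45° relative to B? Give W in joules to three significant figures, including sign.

W_ext = ΔU = −mB cosθ₂ + mB cosθ₁ = mB(cosθ₁ − cosθ₂).
W = (0.0612)(0.00154)·(cos135° − cos45°) = (9.425×10⁻⁵)·(-1.4142) = -1.333×10⁻⁴ J.

W ≈ -1.33×10⁻⁴ J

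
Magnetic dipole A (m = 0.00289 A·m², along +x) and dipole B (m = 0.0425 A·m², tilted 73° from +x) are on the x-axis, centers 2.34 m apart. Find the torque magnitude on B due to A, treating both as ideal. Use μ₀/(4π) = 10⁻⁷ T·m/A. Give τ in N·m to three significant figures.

Dipole B is on the axis of dipole A, so B₁ there is axial: B₁ = (μ₀/4π)·2m₁/r³ along +x.
B₁ = 2(10⁻⁷)(0.00289)/(2.34)³ = 4.511×10⁻¹¹ T.
τ = m₂ B₁ sinθ.
τ = (0.0425)(4.511×10⁻¹¹)·sin73° = 1.833×10⁻¹² N·m.

τ ≈ 1.83×10⁻¹² N·m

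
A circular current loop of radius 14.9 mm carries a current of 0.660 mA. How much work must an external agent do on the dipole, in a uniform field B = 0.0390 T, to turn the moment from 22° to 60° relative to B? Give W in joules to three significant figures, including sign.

Magnetic moment m = IA = Iπa² = (6.60×10⁻⁴)·π·(0.0149)² = 4.603×10⁻⁷ A·m².
W_ext = ΔU = −mB cosθ₂ + mB cosθ₁ = mB(cosθ₁ − cosθ₂).
W = (4.603×10⁻⁷)(0.0390)·(cos22° − cos60°) = (1.795×10⁻⁸)·(+0.4272) = 7.669×10⁻⁹ J.

W ≈ 7.67×10⁻⁹ J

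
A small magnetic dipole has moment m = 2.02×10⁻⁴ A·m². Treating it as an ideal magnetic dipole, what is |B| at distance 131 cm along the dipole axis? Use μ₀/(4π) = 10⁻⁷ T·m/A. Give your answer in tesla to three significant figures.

B ≈ 1.80×10⁻¹¹ T

On axis B = (μ₀/4π)·2m/r³.
B = 2·(10⁻⁷)·(2.02×10⁻⁴) / (1.31)³ = 1.797×10⁻¹¹ T.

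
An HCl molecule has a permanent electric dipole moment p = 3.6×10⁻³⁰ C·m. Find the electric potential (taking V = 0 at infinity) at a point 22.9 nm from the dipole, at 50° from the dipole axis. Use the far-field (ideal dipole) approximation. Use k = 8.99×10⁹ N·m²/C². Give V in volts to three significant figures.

The dipole potential is V = kp cosθ / r².
V = (8.99×10⁹)(3.60×10⁻³⁰)·cos50° / (2.29×10⁻⁸)² = 3.967×10⁻⁵ V.

V ≈ 3.97×10⁻⁵ V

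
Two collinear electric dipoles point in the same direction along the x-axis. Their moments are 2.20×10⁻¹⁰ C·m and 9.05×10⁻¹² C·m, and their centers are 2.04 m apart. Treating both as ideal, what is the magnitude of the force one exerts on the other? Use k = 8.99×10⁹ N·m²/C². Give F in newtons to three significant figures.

On-axis field of dipole 1 at distance r: E = 2kp₁/r³. Force on dipole 2 is F = p₂·dE/dr (gradient along axis).
dE/dr = −6kp₁/r⁴, so |F| = 6kp₁p₂/r⁴ (attractive for aligned moments).
F = 6(8.99×10⁹)(2.20×10⁻¹⁰)(9.05×10⁻¹²)/(2.04)⁴ = 6.201×10⁻¹² N.

F ≈ 6.20×10⁻¹² N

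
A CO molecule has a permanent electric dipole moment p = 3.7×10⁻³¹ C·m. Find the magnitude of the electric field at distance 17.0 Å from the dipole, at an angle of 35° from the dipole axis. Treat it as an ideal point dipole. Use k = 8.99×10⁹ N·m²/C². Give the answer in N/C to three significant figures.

At angle θ the dipole field magnitude is E = (kp/r³)·√(1 + 3cos²θ).
kp/r³ = (8.99×10⁹)(3.70×10⁻³¹) / (1.70×10⁻⁹)³ = 6.770×10⁵ N/C.
√(1 + 3cos²35°) = √(1 + 3·0.6710) = √3.0130 ≈ 1.7358.
E ≈ 6.770×10⁵ × 1.736 = 1.175×10⁶ N/C.

E ≈ 1.18×10⁶ N/C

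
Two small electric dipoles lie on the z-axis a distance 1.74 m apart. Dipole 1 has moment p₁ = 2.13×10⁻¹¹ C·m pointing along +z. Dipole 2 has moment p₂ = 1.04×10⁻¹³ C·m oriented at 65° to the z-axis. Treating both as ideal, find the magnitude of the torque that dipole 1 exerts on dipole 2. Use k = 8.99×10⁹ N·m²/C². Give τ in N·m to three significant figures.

τ ≈ 6.85×10⁻¹⁵ N·m

The second dipole sits on the axis of the first, so the field there is axial: E₁ = 2kp₁/r³ along +z.
E₁ = 2(8.99×10⁹)(2.13×10⁻¹¹)/(1.74)³ = 0.07270 N/C.
Torque on the second dipole: τ = p₂ E₁ sinθ.
τ = (1.04×10⁻¹³)(0.07270)·sin65° = 6.852×10⁻¹⁵ N·m.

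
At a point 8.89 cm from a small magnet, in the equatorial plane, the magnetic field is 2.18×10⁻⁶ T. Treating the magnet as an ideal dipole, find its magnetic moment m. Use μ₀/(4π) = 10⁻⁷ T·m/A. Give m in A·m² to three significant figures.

m ≈ 0.0153 A·m²

In the equatorial plane B = (μ₀/4π)·m/r³, so m = Br³·4π/(μ₀).
m = (2.18×10⁻⁶)·(0.0889)³ / (10⁻⁷) = 0.01532 A·m².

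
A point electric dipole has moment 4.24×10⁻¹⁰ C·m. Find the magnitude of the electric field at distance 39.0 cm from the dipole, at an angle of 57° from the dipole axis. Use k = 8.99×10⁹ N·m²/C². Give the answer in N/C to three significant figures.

At angle θ the dipole field magnitude is E = (kp/r³)·√(1 + 3cos²θ).
kp/r³ = (8.99×10⁹)(4.24×10⁻¹⁰) / (0.390)³ = 64.26 N/C.
√(1 + 3cos²57°) = √(1 + 3·0.2966) = √1.8899 ≈ 1.3747.
E ≈ 64.26 × 1.375 = 88.34 N/C.

E ≈ 88.3 N/C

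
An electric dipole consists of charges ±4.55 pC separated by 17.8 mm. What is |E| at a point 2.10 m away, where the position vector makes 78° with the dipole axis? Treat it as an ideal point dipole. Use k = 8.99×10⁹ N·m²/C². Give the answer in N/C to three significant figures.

Dipole moment p = qd = (4.55×10⁻¹² C)(0.0178 m) = 8.099×10⁻¹⁴ C·m.
At angle θ the dipole field magnitude is E = (kp/r³)·√(1 + 3cos²θ).
kp/r³ = (8.99×10⁹)(8.099×10⁻¹⁴) / (2.10)³ = 7.862×10⁻⁵ N/C.
√(1 + 3cos²78°) = √(1 + 3·0.0432) = √1.1297 ≈ 1.0629.
E ≈ 7.862×10⁻⁵ × 1.063 = 8.356×10⁻⁵ N/C.

E ≈ 8.36×10⁻⁵ N/C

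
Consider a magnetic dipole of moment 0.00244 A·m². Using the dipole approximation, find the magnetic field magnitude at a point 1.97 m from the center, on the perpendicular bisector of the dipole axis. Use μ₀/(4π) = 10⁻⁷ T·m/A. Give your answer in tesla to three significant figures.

B ≈ 3.19×10⁻¹¹ T

In the equatorial plane B = (μ₀/4π)·m/r³ (half the axial value).
B = (10⁻⁷)·(0.00244) / (1.97)³ = 3.191×10⁻¹¹ T.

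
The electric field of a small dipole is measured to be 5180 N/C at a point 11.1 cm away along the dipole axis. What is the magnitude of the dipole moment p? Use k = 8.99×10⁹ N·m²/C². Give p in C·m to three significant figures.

p ≈ 3.94×10⁻¹⁰ C·m

On axis E = 2kp/r³, so p = Er³/(2k).
p = (5180)·(0.111)³ / (2·8.99×10⁹) = 3.940×10⁻¹⁰ C·m.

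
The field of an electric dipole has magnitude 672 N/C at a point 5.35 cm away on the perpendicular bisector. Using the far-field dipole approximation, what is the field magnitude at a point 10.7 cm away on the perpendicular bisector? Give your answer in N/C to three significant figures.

E ≈ 84.0 N/C

Dipole fields scale as 1/r³ in the far field; the geometry is the same at both points.
E₂ = E₁ · (r₁/r₂)³ = 672 · (5.35/10.7)³.
(r₁/r₂)³ = (0.5)³ = 0.125.
E₂ ≈ 84.00 N/C.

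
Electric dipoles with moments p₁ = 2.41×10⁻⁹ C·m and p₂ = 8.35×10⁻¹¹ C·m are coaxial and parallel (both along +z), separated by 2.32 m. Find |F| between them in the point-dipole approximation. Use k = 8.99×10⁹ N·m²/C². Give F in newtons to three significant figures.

On-axis field of dipole 1 at distance r: E = 2kp₁/r³. Force on dipole 2 is F = p₂·dE/dr (gradient along axis).
dE/dr = −6kp₁/r⁴, so |F| = 6kp₁p₂/r⁴ (attractive for aligned moments).
F = 6(8.99×10⁹)(2.41×10⁻⁹)(8.35×10⁻¹¹)/(2.32)⁴ = 3.747×10⁻¹⁰ N.

F ≈ 3.75×10⁻¹⁰ N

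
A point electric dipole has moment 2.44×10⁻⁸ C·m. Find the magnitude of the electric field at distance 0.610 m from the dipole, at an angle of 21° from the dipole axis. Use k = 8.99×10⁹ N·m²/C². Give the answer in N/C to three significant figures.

E ≈ 1840 N/C

At angle θ the dipole field magnitude is E = (kp/r³)·√(1 + 3cos²θ).
kp/r³ = (8.99×10⁹)(2.44×10⁻⁸) / (0.610)³ = 966.4 N/C.
√(1 + 3cos²21°) = √(1 + 3·0.8716) = √3.6147 ≈ 1.9012.
E ≈ 966.4 × 1.901 = 1837 N/C.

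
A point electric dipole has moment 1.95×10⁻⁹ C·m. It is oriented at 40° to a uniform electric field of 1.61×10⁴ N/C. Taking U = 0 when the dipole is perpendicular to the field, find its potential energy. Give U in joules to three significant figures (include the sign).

U ≈ -2.40×10⁻⁵ J

U = −p·E = −pE cosθ.
U = −(1.95×10⁻⁹)(1.61×10⁴)·cos40° = -2.405×10⁻⁵ J.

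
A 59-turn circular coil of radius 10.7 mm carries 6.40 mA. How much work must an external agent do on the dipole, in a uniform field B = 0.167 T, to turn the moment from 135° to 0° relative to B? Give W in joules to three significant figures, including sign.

m = NIA = NIπa² = 59·(0.00640)·π·(0.0107)² = 1.358×10⁻⁴ A·m².
W_ext = ΔU = −mB cosθ₂ + mB cosθ₁ = mB(cosθ₁ − cosθ₂).
W = (1.358×10⁻⁴)(0.167)·(cos135° − cos0°) = (2.268×10⁻⁵)·(-1.7071) = -3.871×10⁻⁵ J.

W ≈ -3.87×10⁻⁵ J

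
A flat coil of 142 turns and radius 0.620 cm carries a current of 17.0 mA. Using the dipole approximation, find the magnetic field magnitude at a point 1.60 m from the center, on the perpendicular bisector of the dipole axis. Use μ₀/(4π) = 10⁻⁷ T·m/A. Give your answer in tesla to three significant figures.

B ≈ 7.12×10⁻¹² T

m = NIA = NIπa² = 142·(0.0170)·π·(0.00620)² = 2.915×10⁻⁴ A·m².
In the equatorial plane B = (μ₀/4π)·m/r³ (half the axial value).
B = (10⁻⁷)·(2.915×10⁻⁴) / (1.60)³ = 7.117×10⁻¹² T.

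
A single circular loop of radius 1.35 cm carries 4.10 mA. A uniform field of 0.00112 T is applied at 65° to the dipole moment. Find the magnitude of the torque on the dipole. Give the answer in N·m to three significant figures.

τ ≈ 2.38×10⁻⁹ N·m

Magnetic moment m = IA = Iπa² = (0.00410)·π·(0.0135)² = 2.347×10⁻⁶ A·m².
Torque on a magnetic dipole: τ = mB sinθ.
τ = (2.347×10⁻⁶)(0.00112)·sin65° = 2.382×10⁻⁹ N·m.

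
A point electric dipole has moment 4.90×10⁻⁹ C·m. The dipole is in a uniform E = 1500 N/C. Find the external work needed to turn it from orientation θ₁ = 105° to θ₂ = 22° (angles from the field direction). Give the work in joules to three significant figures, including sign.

W ≈ -8.72×10⁻⁶ J

W_ext = ΔU = U(θ₂) − U(θ₁) = −pE cosθ₂ − (−pE cosθ₁) = pE(cosθ₁ − cosθ₂).
W = (4.90×10⁻⁹)(1500)·(cos105° − cos22°) = (7.350×10⁻⁶)·(-1.1860) = -8.717×10⁻⁶ J.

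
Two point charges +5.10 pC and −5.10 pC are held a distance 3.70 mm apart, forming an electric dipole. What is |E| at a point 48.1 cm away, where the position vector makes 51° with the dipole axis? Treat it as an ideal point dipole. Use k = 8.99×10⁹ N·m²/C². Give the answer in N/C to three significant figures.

E ≈ 0.00225 N/C

Dipole moment p = qd = (5.10×10⁻¹² C)(0.00370 m) = 1.887×10⁻¹⁴ C·m.
At angle θ the dipole field magnitude is E = (kp/r³)·√(1 + 3cos²θ).
kp/r³ = (8.99×10⁹)(1.887×10⁻¹⁴) / (0.481)³ = 0.001524 N/C.
√(1 + 3cos²51°) = √(1 + 3·0.3960) = √2.1881 ≈ 1.4792.
E ≈ 0.001524 × 1.479 = 0.002255 N/C.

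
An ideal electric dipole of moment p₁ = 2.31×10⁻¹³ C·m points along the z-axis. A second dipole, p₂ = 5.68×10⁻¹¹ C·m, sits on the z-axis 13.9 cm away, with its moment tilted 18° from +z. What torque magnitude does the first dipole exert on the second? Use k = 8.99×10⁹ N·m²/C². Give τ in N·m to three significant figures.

The second dipole sits on the axis of the first, so the field there is axial: E₁ = 2kp₁/r³ along +z.
E₁ = 2(8.99×10⁹)(2.31×10⁻¹³)/(0.139)³ = 1.547 N/C.
Torque on the second dipole: τ = p₂ E₁ sinθ.
τ = (5.68×10⁻¹¹)(1.547)·sin18° = 2.714×10⁻¹¹ N·m.

τ ≈ 2.71×10⁻¹¹ N·m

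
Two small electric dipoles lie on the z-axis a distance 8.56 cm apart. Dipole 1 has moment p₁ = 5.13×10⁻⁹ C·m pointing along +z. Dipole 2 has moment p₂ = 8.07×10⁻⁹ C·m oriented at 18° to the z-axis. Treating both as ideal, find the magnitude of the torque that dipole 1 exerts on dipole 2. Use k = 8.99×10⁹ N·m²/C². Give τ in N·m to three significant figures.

τ ≈ 3.67×10⁻⁴ N·m

The second dipole sits on the axis of the first, so the field there is axial: E₁ = 2kp₁/r³ along +z.
E₁ = 2(8.99×10⁹)(5.13×10⁻⁹)/(0.0856)³ = 1.471×10⁵ N/C.
Torque on the second dipole: τ = p₂ E₁ sinθ.
τ = (8.07×10⁻⁹)(1.471×10⁵)·sin18° = 3.667×10⁻⁴ N·m.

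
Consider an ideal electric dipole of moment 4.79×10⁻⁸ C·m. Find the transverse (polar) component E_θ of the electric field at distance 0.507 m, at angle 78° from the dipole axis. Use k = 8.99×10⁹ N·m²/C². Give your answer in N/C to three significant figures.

For a dipole, E_θ = (kp sinθ)/r³.
kp/r³ = (8.99×10⁹)(4.79×10⁻⁸)/(0.507)³ = 3304 N/C.
E_θ = 3304·sin78° = 3232 N/C.

E_θ ≈ 3230 N/C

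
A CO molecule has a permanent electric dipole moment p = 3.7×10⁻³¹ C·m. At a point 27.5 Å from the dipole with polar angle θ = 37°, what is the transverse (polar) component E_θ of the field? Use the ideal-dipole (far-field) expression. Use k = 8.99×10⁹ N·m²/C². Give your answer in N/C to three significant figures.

E_θ ≈ 9.63×10⁴ N/C

For a dipole, E_θ = (kp sinθ)/r³.
kp/r³ = (8.99×10⁹)(3.70×10⁻³¹)/(2.75×10⁻⁹)³ = 1.599×10⁵ N/C.
E_θ = 1.599×10⁵·sin37° = 9.626×10⁴ N/C.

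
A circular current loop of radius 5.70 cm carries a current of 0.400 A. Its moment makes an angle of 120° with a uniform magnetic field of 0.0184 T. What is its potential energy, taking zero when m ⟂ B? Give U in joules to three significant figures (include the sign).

U ≈ 3.76×10⁻⁵ J

Magnetic moment m = IA = Iπa² = (0.400)·π·(0.0570)² = 0.004083 A·m².
U = −m·B = −mB cosθ.
U = −(0.004083)(0.0184)·cos120° = 3.756×10⁻⁵ J.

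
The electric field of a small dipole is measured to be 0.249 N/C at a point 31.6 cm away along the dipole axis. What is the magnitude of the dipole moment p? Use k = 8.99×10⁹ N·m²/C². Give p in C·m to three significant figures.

p ≈ 4.37×10⁻¹³ C·m

On axis E = 2kp/r³, so p = Er³/(2k).
p = (0.249)·(0.316)³ / (2·8.99×10⁹) = 4.370×10⁻¹³ C·m.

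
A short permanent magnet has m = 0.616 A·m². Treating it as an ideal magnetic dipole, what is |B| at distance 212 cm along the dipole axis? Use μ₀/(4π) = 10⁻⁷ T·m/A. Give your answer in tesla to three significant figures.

On axis B = (μ₀/4π)·2m/r³.
B = 2·(10⁻⁷)·(0.616) / (2.12)³ = 1.293×10⁻⁸ T.

B ≈ 1.29×10⁻⁸ T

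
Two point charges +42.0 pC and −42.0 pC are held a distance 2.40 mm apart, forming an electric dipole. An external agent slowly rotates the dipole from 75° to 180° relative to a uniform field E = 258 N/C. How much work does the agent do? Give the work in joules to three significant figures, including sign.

W ≈ 3.27×10⁻¹¹ J

Dipole moment p = qd = (4.20×10⁻¹¹ C)(0.00240 m) = 1.008×10⁻¹³ C·m.
W_ext = ΔU = U(θ₂) − U(θ₁) = −pE cosθ₂ − (−pE cosθ₁) = pE(cosθ₁ − cosθ₂).
W = (1.008×10⁻¹³)(258)·(cos75° − cos180°) = (2.601×10⁻¹¹)·(+1.2588) = 3.274×10⁻¹¹ J.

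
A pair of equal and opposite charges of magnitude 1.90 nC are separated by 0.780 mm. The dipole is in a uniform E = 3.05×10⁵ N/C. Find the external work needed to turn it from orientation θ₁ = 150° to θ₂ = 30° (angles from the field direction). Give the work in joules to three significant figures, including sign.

W ≈ -7.83×10⁻⁷ J

Dipole moment p = qd = (1.90×10⁻⁹ C)(7.80×10⁻⁴ m) = 1.482×10⁻¹² C·m.
W_ext = ΔU = U(θ₂) − U(θ₁) = −pE cosθ₂ − (−pE cosθ₁) = pE(cosθ₁ − cosθ₂).
W = (1.482×10⁻¹²)(3.05×10⁵)·(cos150° − cos30°) = (4.520×10⁻⁷)·(-1.7321) = -7.829×10⁻⁷ J.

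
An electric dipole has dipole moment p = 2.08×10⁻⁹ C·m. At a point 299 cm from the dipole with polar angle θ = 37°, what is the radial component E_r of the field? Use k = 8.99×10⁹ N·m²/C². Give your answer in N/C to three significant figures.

E_r ≈ 1.12 N/C

For a dipole, E_r = (2kp cosθ)/r³.
kp/r³ = (8.99×10⁹)(2.08×10⁻⁹)/(2.99)³ = 0.6995 N/C.
E_r = 2·0.6995·cos37° = 1.117 N/C.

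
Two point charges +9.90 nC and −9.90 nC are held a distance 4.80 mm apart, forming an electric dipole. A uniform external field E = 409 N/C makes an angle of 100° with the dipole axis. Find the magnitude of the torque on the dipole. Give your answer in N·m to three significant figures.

τ ≈ 1.91×10⁻⁸ N·m

Dipole moment p = qd = (9.90×10⁻⁹ C)(0.00480 m) = 4.752×10⁻¹¹ C·m.
Torque on an electric dipole: τ = pE sinθ.
τ = (4.752×10⁻¹¹)(409)·sin100° = 1.914×10⁻⁸ N·m.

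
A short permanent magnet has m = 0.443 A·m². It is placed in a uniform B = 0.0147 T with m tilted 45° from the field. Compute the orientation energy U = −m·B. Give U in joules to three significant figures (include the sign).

U = −m·B = −mB cosθ.
U = −(0.443)(0.0147)·cos45° = -0.004605 J.

U ≈ -0.00460 J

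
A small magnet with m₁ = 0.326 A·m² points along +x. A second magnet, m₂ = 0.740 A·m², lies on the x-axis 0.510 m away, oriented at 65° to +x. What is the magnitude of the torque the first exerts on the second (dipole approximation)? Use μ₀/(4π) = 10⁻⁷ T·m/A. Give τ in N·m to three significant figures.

Dipole B is on the axis of dipole A, so B₁ there is axial: B₁ = (μ₀/4π)·2m₁/r³ along +x.
B₁ = 2(10⁻⁷)(0.326)/(0.510)³ = 4.915×10⁻⁷ T.
τ = m₂ B₁ sinθ.
τ = (0.740)(4.915×10⁻⁷)·sin65° = 3.296×10⁻⁷ N·m.

τ ≈ 3.30×10⁻⁷ N·m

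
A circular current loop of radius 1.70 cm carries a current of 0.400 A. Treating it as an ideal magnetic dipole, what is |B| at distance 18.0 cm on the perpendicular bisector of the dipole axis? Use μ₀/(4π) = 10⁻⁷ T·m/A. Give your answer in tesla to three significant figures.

B ≈ 6.23×10⁻⁹ T

Magnetic moment m = IA = Iπa² = (0.400)·π·(0.0170)² = 3.632×10⁻⁴ A·m².
In the equatorial plane B = (μ₀/4π)·m/r³ (half the axial value).
B = (10⁻⁷)·(3.632×10⁻⁴) / (0.180)³ = 6.228×10⁻⁹ T.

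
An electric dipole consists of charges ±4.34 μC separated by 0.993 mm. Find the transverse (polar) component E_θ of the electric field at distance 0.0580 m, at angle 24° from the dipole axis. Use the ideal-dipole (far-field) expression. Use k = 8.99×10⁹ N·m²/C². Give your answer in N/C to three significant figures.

Dipole moment p = qd = (4.34×10⁻⁶ C)(9.93×10⁻⁴ m) = 4.31×10⁻⁹ C·m.
For a dipole, E_θ = (kp sinθ)/r³.
kp/r³ = (8.99×10⁹)(4.31×10⁻⁹)/(0.0580)³ = 1.986×10⁵ N/C.
E_θ = 1.986×10⁵·sin24° = 8.077×10⁴ N/C.

E_θ ≈ 8.08×10⁴ N/C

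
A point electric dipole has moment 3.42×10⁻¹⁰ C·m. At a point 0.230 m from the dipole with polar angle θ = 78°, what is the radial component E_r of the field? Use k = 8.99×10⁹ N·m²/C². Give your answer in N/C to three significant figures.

For a dipole, E_r = (2kp cosθ)/r³.
kp/r³ = (8.99×10⁹)(3.42×10⁻¹⁰)/(0.230)³ = 252.7 N/C.
E_r = 2·252.7·cos78° = 105.1 N/C.

E_r ≈ 105 N/C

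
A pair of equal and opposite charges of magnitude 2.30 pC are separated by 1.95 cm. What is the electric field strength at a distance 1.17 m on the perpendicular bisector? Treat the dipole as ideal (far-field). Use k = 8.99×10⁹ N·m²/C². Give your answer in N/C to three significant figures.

Dipole moment p = qd = (2.30×10⁻¹² C)(0.0195 m) = 4.485×10⁻¹⁴ C·m.
In the equatorial plane E = kp/r³.
E = (8.99×10⁹)(4.485×10⁻¹⁴) / (1.17)³ = 2.517×10⁻⁴ N/C.

E ≈ 2.52×10⁻⁴ N/C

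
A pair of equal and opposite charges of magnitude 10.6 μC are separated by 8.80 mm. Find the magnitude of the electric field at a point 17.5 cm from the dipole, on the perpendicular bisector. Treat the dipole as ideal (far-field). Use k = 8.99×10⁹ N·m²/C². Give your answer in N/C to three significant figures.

Dipole moment p = qd = (1.06×10⁻⁵ C)(0.00880 m) = 9.328×10⁻⁸ C·m.
In the equatorial plane E = kp/r³.
E = (8.99×10⁹)(9.328×10⁻⁸) / (0.175)³ = 1.565×10⁵ N/C.

E ≈ 1.56×10⁵ N/C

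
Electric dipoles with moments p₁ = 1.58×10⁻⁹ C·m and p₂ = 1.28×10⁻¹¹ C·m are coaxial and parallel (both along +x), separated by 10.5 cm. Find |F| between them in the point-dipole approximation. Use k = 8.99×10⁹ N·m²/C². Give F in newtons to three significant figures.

On-axis field of dipole 1 at distance r: E = 2kp₁/r³. Force on dipole 2 is F = p₂·dE/dr (gradient along axis).
dE/dr = −6kp₁/r⁴, so |F| = 6kp₁p₂/r⁴ (attractive for aligned moments).
F = 6(8.99×10⁹)(1.58×10⁻⁹)(1.28×10⁻¹¹)/(0.105)⁴ = 8.975×10⁻⁶ N.

F ≈ 8.97×10⁻⁶ N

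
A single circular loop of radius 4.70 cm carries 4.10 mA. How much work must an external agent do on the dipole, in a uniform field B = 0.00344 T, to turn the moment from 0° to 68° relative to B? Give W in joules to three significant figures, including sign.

W ≈ 6.12×10⁻⁸ J

Magnetic moment m = IA = Iπa² = (0.00410)·π·(0.0470)² = 2.845×10⁻⁵ A·m².
W_ext = ΔU = −mB cosθ₂ + mB cosθ₁ = mB(cosθ₁ − cosθ₂).
W = (2.845×10⁻⁵)(0.00344)·(cos0° − cos68°) = (9.787×10⁻⁸)·(+0.6254) = 6.121×10⁻⁸ J.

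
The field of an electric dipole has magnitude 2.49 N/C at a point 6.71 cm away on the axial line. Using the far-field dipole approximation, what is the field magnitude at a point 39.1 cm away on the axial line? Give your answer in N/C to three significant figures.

Dipole fields scale as 1/r³ in the far field; the geometry is the same at both points.
E₂ = E₁ · (r₁/r₂)³ = 2.49 · (6.71/39.1)³.
(r₁/r₂)³ = (0.1716)³ = 0.005054.
E₂ ≈ 0.01258 N/C.

E ≈ 0.0126 N/C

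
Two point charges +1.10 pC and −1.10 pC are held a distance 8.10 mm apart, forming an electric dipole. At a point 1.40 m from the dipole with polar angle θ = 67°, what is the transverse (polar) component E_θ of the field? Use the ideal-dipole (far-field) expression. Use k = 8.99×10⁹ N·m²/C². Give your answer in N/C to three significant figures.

E_θ ≈ 2.69×10⁻⁵ N/C

Dipole moment p = qd = (1.10×10⁻¹² C)(0.00810 m) = 8.91×10⁻¹⁵ C·m.
For a dipole, E_θ = (kp sinθ)/r³.
kp/r³ = (8.99×10⁹)(8.91×10⁻¹⁵)/(1.40)³ = 2.919×10⁻⁵ N/C.
E_θ = 2.919×10⁻⁵·sin67° = 2.687×10⁻⁵ N/C.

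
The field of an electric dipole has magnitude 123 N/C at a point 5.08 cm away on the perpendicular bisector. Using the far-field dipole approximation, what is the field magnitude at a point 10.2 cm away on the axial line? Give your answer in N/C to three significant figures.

Dipole fields scale as 1/r³ in the far field.
The axial field is twice the equatorial field at the same r, so the geometry factor is 2/1.
E₂ = E₁ · (2/1) · (r₁/r₂)³ = 123 · 2 · (5.08/10.2)³.
(r₁/r₂)³ = (0.498)³ = 0.1235.
E₂ ≈ 30.39 N/C.

E ≈ 30.4 N/C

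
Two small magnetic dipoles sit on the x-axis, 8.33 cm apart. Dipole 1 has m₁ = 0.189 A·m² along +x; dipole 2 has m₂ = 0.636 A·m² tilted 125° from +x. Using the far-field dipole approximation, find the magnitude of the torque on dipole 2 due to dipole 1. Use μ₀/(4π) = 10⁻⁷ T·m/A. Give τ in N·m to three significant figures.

τ ≈ 3.41×10⁻⁵ N·m

Dipole B is on the axis of dipole A, so B₁ there is axial: B₁ = (μ₀/4π)·2m₁/r³ along +x.
B₁ = 2(10⁻⁷)(0.189)/(0.0833)³ = 6.540×10⁻⁵ T.
τ = m₂ B₁ sinθ.
τ = (0.636)(6.540×10⁻⁵)·sin125° = 3.407×10⁻⁵ N·m.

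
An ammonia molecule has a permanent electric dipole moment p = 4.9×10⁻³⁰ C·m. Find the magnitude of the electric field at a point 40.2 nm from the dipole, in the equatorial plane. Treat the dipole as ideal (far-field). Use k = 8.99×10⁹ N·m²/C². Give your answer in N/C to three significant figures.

On the perpendicular bisector E = kp/r³ (half the axial value at the same distance).
E = (8.99×10⁹)(4.90×10⁻³⁰) / (4.02×10⁻⁸)³ = 678.1 N/C.

E ≈ 678 N/C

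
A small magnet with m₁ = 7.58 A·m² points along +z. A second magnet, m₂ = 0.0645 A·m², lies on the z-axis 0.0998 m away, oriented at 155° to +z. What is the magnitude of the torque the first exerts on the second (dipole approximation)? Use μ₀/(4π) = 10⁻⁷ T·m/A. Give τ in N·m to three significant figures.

τ ≈ 4.16×10⁻⁵ N·m

Dipole B is on the axis of dipole A, so B₁ there is axial: B₁ = (μ₀/4π)·2m₁/r³ along +z.
B₁ = 2(10⁻⁷)(7.58)/(0.0998)³ = 0.001525 T.
τ = m₂ B₁ sinθ.
τ = (0.0645)(0.001525)·sin155° = 4.157×10⁻⁵ N·m.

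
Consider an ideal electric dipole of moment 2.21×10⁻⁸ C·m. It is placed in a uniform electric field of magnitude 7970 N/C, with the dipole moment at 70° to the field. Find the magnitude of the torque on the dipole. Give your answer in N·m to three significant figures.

Torque on an electric dipole: τ = pE sinθ.
τ = (2.21×10⁻⁸)(7970)·sin70° = 1.655×10⁻⁴ N·m.

τ ≈ 1.66×10⁻⁴ N·m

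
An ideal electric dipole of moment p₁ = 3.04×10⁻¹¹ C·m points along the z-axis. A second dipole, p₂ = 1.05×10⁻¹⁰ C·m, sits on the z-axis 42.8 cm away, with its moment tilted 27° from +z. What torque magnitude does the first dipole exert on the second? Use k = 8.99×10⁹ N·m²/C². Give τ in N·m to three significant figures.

τ ≈ 3.32×10⁻¹⁰ N·m

The second dipole sits on the axis of the first, so the field there is axial: E₁ = 2kp₁/r³ along +z.
E₁ = 2(8.99×10⁹)(3.04×10⁻¹¹)/(0.428)³ = 6.972 N/C.
Torque on the second dipole: τ = p₂ E₁ sinθ.
τ = (1.05×10⁻¹⁰)(6.972)·sin27° = 3.323×10⁻¹⁰ N·m.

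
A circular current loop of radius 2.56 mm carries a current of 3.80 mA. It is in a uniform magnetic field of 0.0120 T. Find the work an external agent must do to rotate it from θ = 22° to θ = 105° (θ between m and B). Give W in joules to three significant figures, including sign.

Magnetic moment m = IA = Iπa² = (0.00380)·π·(0.00256)² = 7.824×10⁻⁸ A·m².
W_ext = ΔU = −mB cosθ₂ + mB cosθ₁ = mB(cosθ₁ − cosθ₂).
W = (7.824×10⁻⁸)(0.0120)·(cos22° − cos105°) = (9.389×10⁻¹⁰)·(+1.1860) = 1.114×10⁻⁹ J.

W ≈ 1.11×10⁻⁹ J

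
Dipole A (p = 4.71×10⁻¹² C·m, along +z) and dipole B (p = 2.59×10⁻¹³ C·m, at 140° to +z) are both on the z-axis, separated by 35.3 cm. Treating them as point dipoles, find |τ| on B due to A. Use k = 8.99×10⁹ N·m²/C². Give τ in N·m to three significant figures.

τ ≈ 3.21×10⁻¹³ N·m

The second dipole sits on the axis of the first, so the field there is axial: E₁ = 2kp₁/r³ along +z.
E₁ = 2(8.99×10⁹)(4.71×10⁻¹²)/(0.353)³ = 1.925 N/C.
Torque on the second dipole: τ = p₂ E₁ sinθ.
τ = (2.59×10⁻¹³)(1.925)·sin140° = 3.205×10⁻¹³ N·m.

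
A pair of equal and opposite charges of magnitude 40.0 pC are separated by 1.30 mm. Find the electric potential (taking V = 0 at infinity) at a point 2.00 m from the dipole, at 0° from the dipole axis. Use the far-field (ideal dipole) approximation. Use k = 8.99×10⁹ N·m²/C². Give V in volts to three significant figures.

V ≈ 1.17×10⁻⁴ V

Dipole moment p = qd = (4.00×10⁻¹¹ C)(0.00130 m) = 5.20×10⁻¹⁴ C·m.
The dipole potential is V = kp cosθ / r².
V = (8.99×10⁹)(5.20×10⁻¹⁴)·cos0° / (2.00)² = 1.169×10⁻⁴ V.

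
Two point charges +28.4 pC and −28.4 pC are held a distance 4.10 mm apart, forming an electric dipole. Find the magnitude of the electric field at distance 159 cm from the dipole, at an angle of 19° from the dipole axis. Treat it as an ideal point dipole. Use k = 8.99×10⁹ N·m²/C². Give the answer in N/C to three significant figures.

E ≈ 5.00×10⁻⁴ N/C

Dipole moment p = qd = (2.84×10⁻¹¹ C)(0.00410 m) = 1.164×10⁻¹³ C·m.
At angle θ the dipole field magnitude is E = (kp/r³)·√(1 + 3cos²θ).
kp/r³ = (8.99×10⁹)(1.164×10⁻¹³) / (1.59)³ = 2.603×10⁻⁴ N/C.
√(1 + 3cos²19°) = √(1 + 3·0.8940) = √3.6820 ≈ 1.9189.
E ≈ 2.603×10⁻⁴ × 1.919 = 4.995×10⁻⁴ N/C.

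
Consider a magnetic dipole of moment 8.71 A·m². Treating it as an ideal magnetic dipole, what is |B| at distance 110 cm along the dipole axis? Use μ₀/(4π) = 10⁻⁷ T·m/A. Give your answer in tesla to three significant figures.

On axis B = (μ₀/4π)·2m/r³.
B = 2·(10⁻⁷)·(8.71) / (1.10)³ = 1.309×10⁻⁶ T.

B ≈ 1.31×10⁻⁶ T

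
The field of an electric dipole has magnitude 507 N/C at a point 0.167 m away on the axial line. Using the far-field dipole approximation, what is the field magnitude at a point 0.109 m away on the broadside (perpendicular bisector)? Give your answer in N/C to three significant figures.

Dipole fields scale as 1/r³ in the far field.
The axial field is twice the equatorial field at the same r, so the geometry factor is 1/2.
E₂ = E₁ · (1/2) · (r₁/r₂)³ = 507 · 0.5 · (0.167/0.109)³.
(r₁/r₂)³ = (1.532)³ = 3.596.
E₂ ≈ 911.7 N/C.

E ≈ 912 N/C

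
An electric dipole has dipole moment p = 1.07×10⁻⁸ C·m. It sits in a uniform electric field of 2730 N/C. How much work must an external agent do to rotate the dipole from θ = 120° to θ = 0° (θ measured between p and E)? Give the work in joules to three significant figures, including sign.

W_ext = ΔU = U(θ₂) − U(θ₁) = −pE cosθ₂ − (−pE cosθ₁) = pE(cosθ₁ − cosθ₂).
W = (1.07×10⁻⁸)(2730)·(cos120° − cos0°) = (2.921×10⁻⁵)·(-1.5000) = -4.382×10⁻⁵ J.

W ≈ -4.38×10⁻⁵ J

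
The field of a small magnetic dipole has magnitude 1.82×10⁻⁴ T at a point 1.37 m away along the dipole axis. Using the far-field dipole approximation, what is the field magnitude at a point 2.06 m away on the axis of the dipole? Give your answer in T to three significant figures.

Dipole fields scale as 1/r³ in the far field; the geometry is the same at both points.
B₂ = B₁ · (r₁/r₂)³ = 1.82×10⁻⁴ · (1.37/2.06)³.
(r₁/r₂)³ = (0.665)³ = 0.2941.
B₂ ≈ 5.353×10⁻⁵ T.

B ≈ 5.35×10⁻⁵ T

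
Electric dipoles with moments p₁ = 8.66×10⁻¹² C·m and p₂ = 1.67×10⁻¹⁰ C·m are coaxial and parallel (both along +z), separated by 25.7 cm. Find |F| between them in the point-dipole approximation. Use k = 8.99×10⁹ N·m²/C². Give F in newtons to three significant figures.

F ≈ 1.79×10⁻⁸ N

On-axis field of dipole 1 at distance r: E = 2kp₁/r³. Force on dipole 2 is F = p₂·dE/dr (gradient along axis).
dE/dr = −6kp₁/r⁴, so |F| = 6kp₁p₂/r⁴ (attractive for aligned moments).
F = 6(8.99×10⁹)(8.66×10⁻¹²)(1.67×10⁻¹⁰)/(0.257)⁴ = 1.788×10⁻⁸ N.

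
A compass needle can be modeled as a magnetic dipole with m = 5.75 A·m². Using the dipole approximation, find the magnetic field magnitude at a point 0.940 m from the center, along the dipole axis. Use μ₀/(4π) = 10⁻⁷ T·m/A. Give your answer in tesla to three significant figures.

On axis B = (μ₀/4π)·2m/r³.
B = 2·(10⁻⁷)·(5.75) / (0.940)³ = 1.385×10⁻⁶ T.

B ≈ 1.38×10⁻⁶ T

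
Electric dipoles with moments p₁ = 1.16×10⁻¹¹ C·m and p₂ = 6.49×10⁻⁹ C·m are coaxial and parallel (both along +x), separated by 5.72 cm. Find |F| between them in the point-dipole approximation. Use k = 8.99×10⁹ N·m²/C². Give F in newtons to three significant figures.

On-axis field of dipole 1 at distance r: E = 2kp₁/r³. Force on dipole 2 is F = p₂·dE/dr (gradient along axis).
dE/dr = −6kp₁/r⁴, so |F| = 6kp₁p₂/r⁴ (attractive for aligned moments).
F = 6(8.99×10⁹)(1.16×10⁻¹¹)(6.49×10⁻⁹)/(0.0572)⁴ = 3.793×10⁻⁴ N.

F ≈ 3.79×10⁻⁴ N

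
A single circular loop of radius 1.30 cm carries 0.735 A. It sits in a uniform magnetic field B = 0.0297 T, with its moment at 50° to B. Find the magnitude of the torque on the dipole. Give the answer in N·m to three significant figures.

τ ≈ 8.88×10⁻⁶ N·m

Magnetic moment m = IA = Iπa² = (0.735)·π·(0.0130)² = 3.902×10⁻⁴ A·m².
Torque on a magnetic dipole: τ = mB sinθ.
τ = (3.902×10⁻⁴)(0.0297)·sin50° = 8.878×10⁻⁶ N·m.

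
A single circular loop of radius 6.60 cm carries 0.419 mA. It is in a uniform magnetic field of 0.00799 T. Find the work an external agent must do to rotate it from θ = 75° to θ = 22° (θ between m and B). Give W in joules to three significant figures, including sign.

Magnetic moment m = IA = Iπa² = (4.19×10⁻⁴)·π·(0.0660)² = 5.734×10⁻⁶ A·m².
W_ext = ΔU = −mB cosθ₂ + mB cosθ₁ = mB(cosθ₁ − cosθ₂).
W = (5.734×10⁻⁶)(0.00799)·(cos75° − cos22°) = (4.581×10⁻⁸)·(-0.6684) = -3.062×10⁻⁸ J.

W ≈ -3.06×10⁻⁸ J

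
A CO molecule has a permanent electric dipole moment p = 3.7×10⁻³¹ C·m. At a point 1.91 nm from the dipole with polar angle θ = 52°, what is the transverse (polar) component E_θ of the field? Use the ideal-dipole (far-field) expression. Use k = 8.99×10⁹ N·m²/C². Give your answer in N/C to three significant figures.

For a dipole, E_θ = (kp sinθ)/r³.
kp/r³ = (8.99×10⁹)(3.70×10⁻³¹)/(1.91×10⁻⁹)³ = 4.774×10⁵ N/C.
E_θ = 4.774×10⁵·sin52° = 3.762×10⁵ N/C.

E_θ ≈ 3.76×10⁵ N/C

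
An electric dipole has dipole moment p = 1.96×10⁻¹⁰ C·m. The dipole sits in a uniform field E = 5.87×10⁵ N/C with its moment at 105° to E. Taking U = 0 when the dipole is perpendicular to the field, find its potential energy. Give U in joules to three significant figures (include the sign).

U ≈ 2.98×10⁻⁵ J

U = −p·E = −pE cosθ.
U = −(1.96×10⁻¹⁰)(5.87×10⁵)·cos105° = 2.978×10⁻⁵ J.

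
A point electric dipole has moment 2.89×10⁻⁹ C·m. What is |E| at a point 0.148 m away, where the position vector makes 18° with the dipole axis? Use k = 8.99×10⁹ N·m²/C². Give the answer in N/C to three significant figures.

E ≈ 1.54×10⁴ N/C

At angle θ the dipole field magnitude is E = (kp/r³)·√(1 + 3cos²θ).
kp/r³ = (8.99×10⁹)(2.89×10⁻⁹) / (0.148)³ = 8014 N/C.
√(1 + 3cos²18°) = √(1 + 3·0.9045) = √3.7135 ≈ 1.9271.
E ≈ 8014 × 1.927 = 1.544×10⁴ N/C.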